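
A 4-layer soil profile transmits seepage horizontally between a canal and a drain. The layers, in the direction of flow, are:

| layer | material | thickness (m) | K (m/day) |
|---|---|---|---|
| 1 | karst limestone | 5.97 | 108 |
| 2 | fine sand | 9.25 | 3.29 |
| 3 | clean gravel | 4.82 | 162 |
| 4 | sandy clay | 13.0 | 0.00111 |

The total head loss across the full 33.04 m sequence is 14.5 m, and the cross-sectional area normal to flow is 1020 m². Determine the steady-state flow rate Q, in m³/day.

Flow is perpendicular to layering, so the layers act in series and the equivalent K is the thickness-weighted harmonic mean.
Total thickness L = 5.97 + 9.25 + 4.82 + 13.0 = 33.04 m.
Σ(b_i/K_i) = 5.97/108 + 9.25/3.29 + 4.82/162 + 13.0/0.00111 = 11715 d.
K_eq = L / Σ(b_i/K_i) = 33.04 / 11715 = 0.002820 m/day.
Q = K_eq · A · (Δh/L) = 0.002820 × 1020 × (14.5/33.04) = 1.263 m³/day.

1.26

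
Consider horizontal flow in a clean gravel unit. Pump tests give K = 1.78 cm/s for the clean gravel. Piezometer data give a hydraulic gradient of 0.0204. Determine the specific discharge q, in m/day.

31.4

Convert K: 1.78 cm/s × 864 = 1538 m/day.
Hydraulic gradient i = 0.0204.
Specific discharge q = K · i = 1538 × 0.02040 = 31.37 m/day.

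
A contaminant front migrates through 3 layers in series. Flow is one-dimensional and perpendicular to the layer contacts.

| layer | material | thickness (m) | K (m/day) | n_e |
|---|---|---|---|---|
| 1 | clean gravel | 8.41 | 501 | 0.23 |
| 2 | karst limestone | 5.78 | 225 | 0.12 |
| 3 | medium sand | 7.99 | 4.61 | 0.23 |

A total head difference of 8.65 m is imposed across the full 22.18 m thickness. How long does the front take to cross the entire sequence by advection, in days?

With flow normal to the layers, continuity requires the same specific discharge q through every layer.
Σ(b_i/K_i) = 8.41/501 + 5.78/225 + 7.99/4.61 = 1.776 d.
q = Δh / Σ(b_i/K_i) = 8.65 / 1.776 = 4.871 m/day.
In each layer the seepage velocity is v_i = q/n_i, so the layer transit time is t_i = b_i·n_i / q:
  layer 1 (clean gravel): t_1 = 8.41 × 0.23 / 4.871 = 0.3971 d
  layer 2 (karst limestone): t_2 = 5.78 × 0.12 / 4.871 = 0.1424 d
  layer 3 (medium sand): t_3 = 7.99 × 0.23 / 4.871 = 0.3772 d
Total t = Σ t_i = 0.9167 days.

0.917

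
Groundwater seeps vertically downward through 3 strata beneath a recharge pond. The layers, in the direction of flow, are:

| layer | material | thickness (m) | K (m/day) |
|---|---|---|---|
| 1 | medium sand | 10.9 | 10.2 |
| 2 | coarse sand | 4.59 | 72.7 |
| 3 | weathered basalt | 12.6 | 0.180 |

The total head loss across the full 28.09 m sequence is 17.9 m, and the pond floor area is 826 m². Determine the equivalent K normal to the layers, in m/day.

0.395

Flow is perpendicular to layering, so the layers act in series and the equivalent K is the thickness-weighted harmonic mean.
Total thickness L = 10.9 + 4.59 + 12.6 = 28.09 m.
Σ(b_i/K_i) = 10.9/10.2 + 4.59/72.7 + 12.6/0.180 = 71.13 d.
K_eq = L / Σ(b_i/K_i) = 28.09 / 71.13 = 0.3949 m/day.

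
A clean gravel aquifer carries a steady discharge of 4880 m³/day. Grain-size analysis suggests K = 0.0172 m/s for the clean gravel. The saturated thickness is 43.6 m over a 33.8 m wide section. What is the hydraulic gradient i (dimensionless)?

0.00223

Convert K: 0.0172 m/s × 86400 = 1486 m/day.
Cross-sectional area A = 33.8 × 43.6 = 1474 m².
From Q = K·A·i, i = Q / (K·A) = 4880 / (1486 × 1474) = 0.002228.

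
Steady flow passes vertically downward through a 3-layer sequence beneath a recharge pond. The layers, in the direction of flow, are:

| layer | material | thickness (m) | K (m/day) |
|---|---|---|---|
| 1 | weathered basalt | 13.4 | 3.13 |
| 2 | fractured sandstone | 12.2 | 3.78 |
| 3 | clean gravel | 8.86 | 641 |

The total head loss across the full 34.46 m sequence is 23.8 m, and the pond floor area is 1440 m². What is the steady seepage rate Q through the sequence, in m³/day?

4560

Flow is perpendicular to layering, so the layers act in series and the equivalent K is the thickness-weighted harmonic mean.
Total thickness L = 13.4 + 12.2 + 8.86 = 34.46 m.
Σ(b_i/K_i) = 13.4/3.13 + 12.2/3.78 + 8.86/641 = 7.522 d.
K_eq = L / Σ(b_i/K_i) = 34.46 / 7.522 = 4.581 m/day.
Q = K_eq · A · (Δh/L) = 4.581 × 1440 × (23.8/34.46) = 4556 m³/day.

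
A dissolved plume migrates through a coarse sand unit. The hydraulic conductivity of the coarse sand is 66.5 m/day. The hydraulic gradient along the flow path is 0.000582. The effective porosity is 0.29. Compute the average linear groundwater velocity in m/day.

0.133

Hydraulic gradient i = 0.000582.
Darcy flux q = K · i = 66.50 × 0.0005820 = 0.03870 m/day.
Seepage velocity v = q / n_e = 0.03870 / 0.29 = 0.1335 m/day.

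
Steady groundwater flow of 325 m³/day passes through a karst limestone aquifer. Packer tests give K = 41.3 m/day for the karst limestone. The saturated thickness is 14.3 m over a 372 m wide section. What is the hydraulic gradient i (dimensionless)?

Cross-sectional area A = 372 × 14.3 = 5320 m².
From Q = K·A·i, i = Q / (K·A) = 325 / (41.30 × 5320) = 0.001479.

0.00148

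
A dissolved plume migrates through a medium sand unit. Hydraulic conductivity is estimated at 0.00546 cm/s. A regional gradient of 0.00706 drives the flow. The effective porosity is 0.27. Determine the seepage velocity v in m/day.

0.123

Convert K: 0.00546 cm/s × 864 = 4.717 m/day.
Hydraulic gradient i = 0.00706.
Darcy flux q = K · i = 4.717 × 0.007060 = 0.03331 m/day.
Seepage velocity v = q / n_e = 0.03331 / 0.27 = 0.1234 m/day.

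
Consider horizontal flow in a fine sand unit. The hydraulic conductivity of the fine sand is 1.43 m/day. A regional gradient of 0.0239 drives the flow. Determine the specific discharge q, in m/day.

0.0342

Hydraulic gradient i = 0.0239.
Specific discharge q = K · i = 1.430 × 0.02390 = 0.03418 m/day.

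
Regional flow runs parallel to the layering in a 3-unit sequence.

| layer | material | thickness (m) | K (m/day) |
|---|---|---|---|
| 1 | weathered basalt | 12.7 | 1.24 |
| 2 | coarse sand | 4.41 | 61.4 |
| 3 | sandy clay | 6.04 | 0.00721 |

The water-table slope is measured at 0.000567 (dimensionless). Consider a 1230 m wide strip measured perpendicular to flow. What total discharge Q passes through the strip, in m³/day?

Flow is parallel to layering, so each bed carries its own Darcy discharge and the transmissivities add.
Σ(K_i·b_i) = 1.24×12.7 + 61.4×4.41 + 0.00721×6.04 = 286.6 m²/day.
Hydraulic gradient i = 0.000567.
Q = Σ(K_i·b_i) · W · i = 286.6 × 1230 × 0.0005670 = 199.9 m³/day.

200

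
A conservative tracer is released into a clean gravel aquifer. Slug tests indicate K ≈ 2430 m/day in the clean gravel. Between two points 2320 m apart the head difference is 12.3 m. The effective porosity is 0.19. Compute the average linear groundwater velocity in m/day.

67.8

Hydraulic gradient i = Δh / L = 12.3 / 2320 = 0.005302.
Darcy flux q = K · i = 2430 × 0.005302 = 12.88 m/day.
Seepage velocity v = q / n_e = 12.88 / 0.19 = 67.81 m/day.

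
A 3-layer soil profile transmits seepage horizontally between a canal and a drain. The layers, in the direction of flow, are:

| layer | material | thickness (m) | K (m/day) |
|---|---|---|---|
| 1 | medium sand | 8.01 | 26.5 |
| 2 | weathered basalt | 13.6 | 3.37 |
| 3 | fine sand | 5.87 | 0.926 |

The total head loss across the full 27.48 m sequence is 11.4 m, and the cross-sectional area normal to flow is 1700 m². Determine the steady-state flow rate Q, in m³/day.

Flow is perpendicular to layering, so the layers act in series and the equivalent K is the thickness-weighted harmonic mean.
Total thickness L = 8.01 + 13.6 + 5.87 = 27.48 m.
Σ(b_i/K_i) = 8.01/26.5 + 13.6/3.37 + 5.87/0.926 = 10.68 d.
K_eq = L / Σ(b_i/K_i) = 27.48 / 10.68 = 2.574 m/day.
Q = K_eq · A · (Δh/L) = 2.574 × 1700 × (11.4/27.48) = 1815 m³/day.

1820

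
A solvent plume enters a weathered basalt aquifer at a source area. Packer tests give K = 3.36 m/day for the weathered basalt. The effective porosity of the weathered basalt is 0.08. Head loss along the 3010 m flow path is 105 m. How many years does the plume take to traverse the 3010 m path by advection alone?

Hydraulic gradient i = Δh / L = 105 / 3010 = 0.03488.
Darcy flux q = K · i = 3.360 × 0.03488 = 0.1172 m/day.
Seepage velocity v = q / n_e = 0.1172 / 0.08 = 1.465 m/day.
Travel time t = L / v = 3010 / 1.465 = 2054 days = 5.625 years.

5.62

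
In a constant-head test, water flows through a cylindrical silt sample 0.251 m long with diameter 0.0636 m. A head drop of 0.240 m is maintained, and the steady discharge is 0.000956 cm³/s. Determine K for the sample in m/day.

0.0272

Cross-sectional area A = π·(d/2)² = π × (0.0636/2)² = 0.003177 m².
Convert discharge: 0.000956 cm³/s = 9.560e-10 m³/s.
Darcy's law rearranged: K = Q·L / (A·Δh) = 9.560e-10 × 0.251 / (0.003177 × 0.240) = 3.147e-07 m/s = 0.02719 m/day.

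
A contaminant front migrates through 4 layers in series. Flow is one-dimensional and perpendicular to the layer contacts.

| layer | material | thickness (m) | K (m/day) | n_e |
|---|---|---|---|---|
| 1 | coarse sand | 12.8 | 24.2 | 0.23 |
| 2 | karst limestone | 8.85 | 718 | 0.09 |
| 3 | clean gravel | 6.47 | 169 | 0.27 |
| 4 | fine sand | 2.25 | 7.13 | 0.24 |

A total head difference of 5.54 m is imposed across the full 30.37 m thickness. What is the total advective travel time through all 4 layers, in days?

0.974

With flow normal to the layers, continuity requires the same specific discharge q through every layer.
Σ(b_i/K_i) = 12.8/24.2 + 8.85/718 + 6.47/169 + 2.25/7.13 = 0.8951 d.
q = Δh / Σ(b_i/K_i) = 5.54 / 0.8951 = 6.189 m/day.
In each layer the seepage velocity is v_i = q/n_i, so the layer transit time is t_i = b_i·n_i / q:
  layer 1 (coarse sand): t_1 = 12.8 × 0.23 / 6.189 = 0.4757 d
  layer 2 (karst limestone): t_2 = 8.85 × 0.09 / 6.189 = 0.1287 d
  layer 3 (clean gravel): t_3 = 6.47 × 0.27 / 6.189 = 0.2822 d
  layer 4 (fine sand): t_4 = 2.25 × 0.24 / 6.189 = 0.08725 d
Total t = Σ t_i = 0.9739 days.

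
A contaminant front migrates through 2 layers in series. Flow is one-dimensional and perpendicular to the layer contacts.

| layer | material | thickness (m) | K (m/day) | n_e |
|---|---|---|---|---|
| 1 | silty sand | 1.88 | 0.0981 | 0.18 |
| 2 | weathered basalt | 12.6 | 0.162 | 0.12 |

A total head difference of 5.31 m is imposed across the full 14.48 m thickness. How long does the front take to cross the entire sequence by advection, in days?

With flow normal to the layers, continuity requires the same specific discharge q through every layer.
Σ(b_i/K_i) = 1.88/0.0981 + 12.6/0.162 = 96.94 d.
q = Δh / Σ(b_i/K_i) = 5.31 / 96.94 = 0.05478 m/day.
In each layer the seepage velocity is v_i = q/n_i, so the layer transit time is t_i = b_i·n_i / q:
  layer 1 (silty sand): t_1 = 1.88 × 0.18 / 0.05478 = 6.178 d
  layer 2 (weathered basalt): t_2 = 12.6 × 0.12 / 0.05478 = 27.60 d
Total t = Σ t_i = 33.78 days.

33.8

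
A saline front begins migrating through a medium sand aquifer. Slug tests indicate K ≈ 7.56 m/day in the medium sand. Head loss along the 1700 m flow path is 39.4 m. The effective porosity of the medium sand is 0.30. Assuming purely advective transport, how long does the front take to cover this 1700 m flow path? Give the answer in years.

Hydraulic gradient i = Δh / L = 39.4 / 1700 = 0.02318.
Darcy flux q = K · i = 7.560 × 0.02318 = 0.1752 m/day.
Seepage velocity v = q / n_e = 0.1752 / 0.30 = 0.5840 m/day.
Travel time t = L / v = 1700 / 0.5840 = 2911 days = 7.969 years.

7.97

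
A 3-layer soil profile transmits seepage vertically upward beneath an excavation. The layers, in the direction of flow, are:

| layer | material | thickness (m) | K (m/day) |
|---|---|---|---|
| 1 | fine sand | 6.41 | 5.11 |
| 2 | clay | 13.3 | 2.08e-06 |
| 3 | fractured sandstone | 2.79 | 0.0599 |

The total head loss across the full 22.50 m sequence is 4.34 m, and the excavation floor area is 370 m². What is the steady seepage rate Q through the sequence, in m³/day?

0.000251

Flow is perpendicular to layering, so the layers act in series and the equivalent K is the thickness-weighted harmonic mean.
Total thickness L = 6.41 + 13.3 + 2.79 = 22.50 m.
Σ(b_i/K_i) = 6.41/5.11 + 13.3/2.08e-06 + 2.79/0.0599 = 6.394e+06 d.
K_eq = L / Σ(b_i/K_i) = 22.50 / 6.394e+06 = 3.519e-06 m/day.
Q = K_eq · A · (Δh/L) = 3.519e-06 × 370 × (4.34/22.50) = 0.0002511 m³/day.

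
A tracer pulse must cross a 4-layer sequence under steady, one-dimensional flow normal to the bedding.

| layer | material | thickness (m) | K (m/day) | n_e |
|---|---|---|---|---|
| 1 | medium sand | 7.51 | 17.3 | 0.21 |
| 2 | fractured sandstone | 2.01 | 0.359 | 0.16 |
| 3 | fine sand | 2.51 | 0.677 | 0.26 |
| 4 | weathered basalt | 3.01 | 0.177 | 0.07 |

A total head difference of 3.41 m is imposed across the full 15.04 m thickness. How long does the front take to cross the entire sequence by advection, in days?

21.7

With flow normal to the layers, continuity requires the same specific discharge q through every layer.
Σ(b_i/K_i) = 7.51/17.3 + 2.01/0.359 + 2.51/0.677 + 3.01/0.177 = 26.75 d.
q = Δh / Σ(b_i/K_i) = 3.41 / 26.75 = 0.1275 m/day.
In each layer the seepage velocity is v_i = q/n_i, so the layer transit time is t_i = b_i·n_i / q:
  layer 1 (medium sand): t_1 = 7.51 × 0.21 / 0.1275 = 12.37 d
  layer 2 (fractured sandstone): t_2 = 2.01 × 0.16 / 0.1275 = 2.522 d
  layer 3 (fine sand): t_3 = 2.51 × 0.26 / 0.1275 = 5.119 d
  layer 4 (weathered basalt): t_4 = 3.01 × 0.07 / 0.1275 = 1.653 d
Total t = Σ t_i = 21.66 days.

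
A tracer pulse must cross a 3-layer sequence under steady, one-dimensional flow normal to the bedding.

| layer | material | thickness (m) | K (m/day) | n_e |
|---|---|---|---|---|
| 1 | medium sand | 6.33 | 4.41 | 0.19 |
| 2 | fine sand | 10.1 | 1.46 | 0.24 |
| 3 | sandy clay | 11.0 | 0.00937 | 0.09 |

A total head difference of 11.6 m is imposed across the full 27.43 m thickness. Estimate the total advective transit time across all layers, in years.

With flow normal to the layers, continuity requires the same specific discharge q through every layer.
Σ(b_i/K_i) = 6.33/4.41 + 10.1/1.46 + 11.0/0.00937 = 1182 d.
q = Δh / Σ(b_i/K_i) = 11.6 / 1182 = 0.009811 m/day.
In each layer the seepage velocity is v_i = q/n_i, so the layer transit time is t_i = b_i·n_i / q:
  layer 1 (medium sand): t_1 = 6.33 × 0.19 / 0.009811 = 122.6 d
  layer 2 (fine sand): t_2 = 10.1 × 0.24 / 0.009811 = 247.1 d
  layer 3 (sandy clay): t_3 = 11.0 × 0.09 / 0.009811 = 100.9 d
Total t = Σ t_i = 470.6 days = 1.288 years.

1.29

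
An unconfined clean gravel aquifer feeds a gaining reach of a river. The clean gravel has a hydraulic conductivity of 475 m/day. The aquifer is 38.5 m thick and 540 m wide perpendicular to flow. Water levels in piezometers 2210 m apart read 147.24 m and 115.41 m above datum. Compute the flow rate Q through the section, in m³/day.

142000

Cross-sectional area A = 540 × 38.5 = 20790 m².
Hydraulic gradient i = (147.24 − 115.41) / 2210 = 31.83 / 2210 = 0.01440.
Darcy's law: Q = K · A · i = 475.0 × 20790 × 0.01440 = 1.422e+05 m³/day.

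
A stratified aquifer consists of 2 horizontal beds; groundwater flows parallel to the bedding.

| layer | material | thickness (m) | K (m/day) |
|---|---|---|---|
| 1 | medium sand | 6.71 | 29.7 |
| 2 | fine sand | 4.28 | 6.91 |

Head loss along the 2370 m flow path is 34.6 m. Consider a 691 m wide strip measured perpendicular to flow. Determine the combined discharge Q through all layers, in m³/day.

2310

Flow is parallel to layering, so each bed carries its own Darcy discharge and the transmissivities add.
Σ(K_i·b_i) = 29.7×6.71 + 6.91×4.28 = 228.9 m²/day.
Hydraulic gradient i = Δh / L = 34.6 / 2370 = 0.01460.
Q = Σ(K_i·b_i) · W · i = 228.9 × 691 × 0.01460 = 2309 m³/day.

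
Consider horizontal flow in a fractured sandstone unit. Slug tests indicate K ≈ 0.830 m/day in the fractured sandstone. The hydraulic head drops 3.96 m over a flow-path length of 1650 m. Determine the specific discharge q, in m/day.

Hydraulic gradient i = Δh / L = 3.96 / 1650 = 0.002400.
Specific discharge q = K · i = 0.8300 × 0.002400 = 0.001992 m/day.

0.00199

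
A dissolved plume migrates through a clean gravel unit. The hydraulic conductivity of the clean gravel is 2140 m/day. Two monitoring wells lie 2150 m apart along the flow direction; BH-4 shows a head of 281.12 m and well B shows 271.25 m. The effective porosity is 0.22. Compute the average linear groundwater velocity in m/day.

44.7

Hydraulic gradient i = (281.12 − 271.25) / 2150 = 9.87 / 2150 = 0.004591.
Darcy flux q = K · i = 2140 × 0.004591 = 9.824 m/day.
Seepage velocity v = q / n_e = 9.824 / 0.22 = 44.65 m/day.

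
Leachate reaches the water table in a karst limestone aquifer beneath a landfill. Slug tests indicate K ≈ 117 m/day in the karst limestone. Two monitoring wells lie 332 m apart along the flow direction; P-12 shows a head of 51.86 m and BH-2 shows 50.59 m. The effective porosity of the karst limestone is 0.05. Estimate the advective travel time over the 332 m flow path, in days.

Hydraulic gradient i = (51.86 − 50.59) / 332 = 1.27 / 332 = 0.003825.
Darcy flux q = K · i = 117.0 × 0.003825 = 0.4476 m/day.
Seepage velocity v = q / n_e = 0.4476 / 0.05 = 8.951 m/day.
Travel time t = L / v = 332 / 8.951 = 37.09 days.

37.1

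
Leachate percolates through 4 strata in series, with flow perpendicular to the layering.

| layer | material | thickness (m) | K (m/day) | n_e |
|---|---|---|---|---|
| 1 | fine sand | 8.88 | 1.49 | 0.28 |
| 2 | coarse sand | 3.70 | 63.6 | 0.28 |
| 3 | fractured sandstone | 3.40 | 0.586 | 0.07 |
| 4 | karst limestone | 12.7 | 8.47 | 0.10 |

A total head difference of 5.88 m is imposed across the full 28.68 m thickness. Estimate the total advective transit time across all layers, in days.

With flow normal to the layers, continuity requires the same specific discharge q through every layer.
Σ(b_i/K_i) = 8.88/1.49 + 3.70/63.6 + 3.40/0.586 + 12.7/8.47 = 13.32 d.
q = Δh / Σ(b_i/K_i) = 5.88 / 13.32 = 0.4415 m/day.
In each layer the seepage velocity is v_i = q/n_i, so the layer transit time is t_i = b_i·n_i / q:
  layer 1 (fine sand): t_1 = 8.88 × 0.28 / 0.4415 = 5.632 d
  layer 2 (coarse sand): t_2 = 3.70 × 0.28 / 0.4415 = 2.347 d
  layer 3 (fractured sandstone): t_3 = 3.40 × 0.07 / 0.4415 = 0.5391 d
  layer 4 (karst limestone): t_4 = 12.7 × 0.10 / 0.4415 = 2.877 d
Total t = Σ t_i = 11.39 days.

11.4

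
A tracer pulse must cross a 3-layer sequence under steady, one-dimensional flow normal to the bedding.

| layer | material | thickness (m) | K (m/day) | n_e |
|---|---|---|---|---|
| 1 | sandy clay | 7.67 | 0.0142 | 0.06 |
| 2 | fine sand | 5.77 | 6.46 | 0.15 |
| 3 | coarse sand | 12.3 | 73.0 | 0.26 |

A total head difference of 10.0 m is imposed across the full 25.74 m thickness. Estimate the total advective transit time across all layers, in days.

245

With flow normal to the layers, continuity requires the same specific discharge q through every layer.
Σ(b_i/K_i) = 7.67/0.0142 + 5.77/6.46 + 12.3/73.0 = 541.2 d.
q = Δh / Σ(b_i/K_i) = 10.0 / 541.2 = 0.01848 m/day.
In each layer the seepage velocity is v_i = q/n_i, so the layer transit time is t_i = b_i·n_i / q:
  layer 1 (sandy clay): t_1 = 7.67 × 0.06 / 0.01848 = 24.91 d
  layer 2 (fine sand): t_2 = 5.77 × 0.15 / 0.01848 = 46.84 d
  layer 3 (coarse sand): t_3 = 12.3 × 0.26 / 0.01848 = 173.1 d
Total t = Σ t_i = 244.8 days.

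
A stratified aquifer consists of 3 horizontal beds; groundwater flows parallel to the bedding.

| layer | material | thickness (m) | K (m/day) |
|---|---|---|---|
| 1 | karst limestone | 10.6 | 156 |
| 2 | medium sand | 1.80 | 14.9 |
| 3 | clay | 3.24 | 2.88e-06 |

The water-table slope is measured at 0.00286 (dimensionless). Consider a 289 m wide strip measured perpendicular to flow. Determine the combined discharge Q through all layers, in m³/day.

Flow is parallel to layering, so each bed carries its own Darcy discharge and the transmissivities add.
Σ(K_i·b_i) = 156×10.6 + 14.9×1.80 + 2.88e-06×3.24 = 1680 m²/day.
Hydraulic gradient i = 0.00286.
Q = Σ(K_i·b_i) · W · i = 1680 × 289 × 0.002860 = 1389 m³/day.

1390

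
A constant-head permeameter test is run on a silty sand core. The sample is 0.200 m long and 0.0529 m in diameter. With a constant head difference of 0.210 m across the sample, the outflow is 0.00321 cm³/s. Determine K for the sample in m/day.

0.120

Cross-sectional area A = π·(d/2)² = π × (0.0529/2)² = 0.002198 m².
Convert discharge: 0.00321 cm³/s = 3.210e-09 m³/s.
Darcy's law rearranged: K = Q·L / (A·Δh) = 3.210e-09 × 0.200 / (0.002198 × 0.210) = 1.391e-06 m/s = 0.1202 m/day.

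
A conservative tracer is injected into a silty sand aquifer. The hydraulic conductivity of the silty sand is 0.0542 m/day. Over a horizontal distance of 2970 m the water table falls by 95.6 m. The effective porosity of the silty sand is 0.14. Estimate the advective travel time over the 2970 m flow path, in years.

Hydraulic gradient i = Δh / L = 95.6 / 2970 = 0.03219.
Darcy flux q = K · i = 0.05420 × 0.03219 = 0.001745 m/day.
Seepage velocity v = q / n_e = 0.001745 / 0.14 = 0.01246 m/day.
Travel time t = L / v = 2970 / 0.01246 = 2.383e+05 days = 652.5 years.

653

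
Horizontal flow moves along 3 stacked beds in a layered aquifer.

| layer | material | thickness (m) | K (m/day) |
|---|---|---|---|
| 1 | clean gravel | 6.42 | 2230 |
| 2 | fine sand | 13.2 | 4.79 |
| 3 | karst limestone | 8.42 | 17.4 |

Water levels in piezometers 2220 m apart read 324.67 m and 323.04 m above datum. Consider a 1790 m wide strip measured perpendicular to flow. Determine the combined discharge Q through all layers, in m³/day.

19100

Flow is parallel to layering, so each bed carries its own Darcy discharge and the transmissivities add.
Σ(K_i·b_i) = 2230×6.42 + 4.79×13.2 + 17.4×8.42 = 14526 m²/day.
Hydraulic gradient i = (324.67 − 323.04) / 2220 = 1.63 / 2220 = 0.0007342.
Q = Σ(K_i·b_i) · W · i = 14526 × 1790 × 0.0007342 = 19092 m³/day.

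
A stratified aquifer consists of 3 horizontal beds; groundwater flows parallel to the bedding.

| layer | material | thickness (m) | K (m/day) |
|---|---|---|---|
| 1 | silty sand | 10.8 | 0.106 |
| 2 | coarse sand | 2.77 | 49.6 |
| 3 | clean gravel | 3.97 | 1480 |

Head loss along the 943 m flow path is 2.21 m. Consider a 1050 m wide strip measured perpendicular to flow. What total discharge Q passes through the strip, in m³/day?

14800

Flow is parallel to layering, so each bed carries its own Darcy discharge and the transmissivities add.
Σ(K_i·b_i) = 0.106×10.8 + 49.6×2.77 + 1480×3.97 = 6014 m²/day.
Hydraulic gradient i = Δh / L = 2.21 / 943 = 0.002344.
Q = Σ(K_i·b_i) · W · i = 6014 × 1050 × 0.002344 = 14799 m³/day.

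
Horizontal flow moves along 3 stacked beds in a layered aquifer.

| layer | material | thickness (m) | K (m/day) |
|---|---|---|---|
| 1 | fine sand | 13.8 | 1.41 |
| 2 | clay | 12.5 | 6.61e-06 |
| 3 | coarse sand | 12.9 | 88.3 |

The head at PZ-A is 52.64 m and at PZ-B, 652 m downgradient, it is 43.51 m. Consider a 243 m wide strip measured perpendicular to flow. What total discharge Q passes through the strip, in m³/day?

3940

Flow is parallel to layering, so each bed carries its own Darcy discharge and the transmissivities add.
Σ(K_i·b_i) = 1.41×13.8 + 6.61e-06×12.5 + 88.3×12.9 = 1159 m²/day.
Hydraulic gradient i = (52.64 − 43.51) / 652 = 9.13 / 652 = 0.01400.
Q = Σ(K_i·b_i) · W · i = 1159 × 243 × 0.01400 = 3942 m³/day.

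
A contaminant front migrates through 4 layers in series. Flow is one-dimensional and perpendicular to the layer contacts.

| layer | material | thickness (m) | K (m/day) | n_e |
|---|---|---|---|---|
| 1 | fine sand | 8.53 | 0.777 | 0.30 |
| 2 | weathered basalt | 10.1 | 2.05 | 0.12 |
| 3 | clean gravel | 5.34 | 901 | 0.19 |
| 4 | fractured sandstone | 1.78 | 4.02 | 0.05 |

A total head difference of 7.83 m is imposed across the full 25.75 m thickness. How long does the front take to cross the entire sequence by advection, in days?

10.2

With flow normal to the layers, continuity requires the same specific discharge q through every layer.
Σ(b_i/K_i) = 8.53/0.777 + 10.1/2.05 + 5.34/901 + 1.78/4.02 = 16.35 d.
q = Δh / Σ(b_i/K_i) = 7.83 / 16.35 = 0.4788 m/day.
In each layer the seepage velocity is v_i = q/n_i, so the layer transit time is t_i = b_i·n_i / q:
  layer 1 (fine sand): t_1 = 8.53 × 0.30 / 0.4788 = 5.345 d
  layer 2 (weathered basalt): t_2 = 10.1 × 0.12 / 0.4788 = 2.531 d
  layer 3 (clean gravel): t_3 = 5.34 × 0.19 / 0.4788 = 2.119 d
  layer 4 (fractured sandstone): t_4 = 1.78 × 0.05 / 0.4788 = 0.1859 d
Total t = Σ t_i = 10.18 days.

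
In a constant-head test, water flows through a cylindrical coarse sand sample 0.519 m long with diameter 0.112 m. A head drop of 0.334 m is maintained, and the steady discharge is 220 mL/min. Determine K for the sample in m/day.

Cross-sectional area A = π·(d/2)² = π × (0.112/2)² = 0.009852 m².
Convert discharge: 220 mL/min = 3.667e-06 m³/s.
Darcy's law rearranged: K = Q·L / (A·Δh) = 3.667e-06 × 0.519 / (0.009852 × 0.334) = 0.0005783 m/s = 49.97 m/day.

50.0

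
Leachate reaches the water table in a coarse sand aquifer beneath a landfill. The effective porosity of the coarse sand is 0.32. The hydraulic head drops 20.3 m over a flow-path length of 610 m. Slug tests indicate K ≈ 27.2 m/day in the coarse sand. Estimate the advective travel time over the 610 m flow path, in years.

0.590

Hydraulic gradient i = Δh / L = 20.3 / 610 = 0.03328.
Darcy flux q = K · i = 27.20 × 0.03328 = 0.9052 m/day.
Seepage velocity v = q / n_e = 0.9052 / 0.32 = 2.829 m/day.
Travel time t = L / v = 610 / 2.829 = 215.6 days = 0.5904 years.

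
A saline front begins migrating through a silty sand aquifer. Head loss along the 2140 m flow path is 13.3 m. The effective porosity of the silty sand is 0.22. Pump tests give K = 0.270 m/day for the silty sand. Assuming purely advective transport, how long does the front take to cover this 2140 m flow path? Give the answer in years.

Hydraulic gradient i = Δh / L = 13.3 / 2140 = 0.006215.
Darcy flux q = K · i = 0.2700 × 0.006215 = 0.001678 m/day.
Seepage velocity v = q / n_e = 0.001678 / 0.22 = 0.007627 m/day.
Travel time t = L / v = 2140 / 0.007627 = 2.806e+05 days = 768.1 years.

768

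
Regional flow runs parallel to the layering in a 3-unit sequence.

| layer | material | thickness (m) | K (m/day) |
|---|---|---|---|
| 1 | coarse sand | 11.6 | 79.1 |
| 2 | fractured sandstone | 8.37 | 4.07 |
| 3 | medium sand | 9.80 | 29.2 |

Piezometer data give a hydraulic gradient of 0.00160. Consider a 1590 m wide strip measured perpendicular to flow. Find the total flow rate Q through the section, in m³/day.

Flow is parallel to layering, so each bed carries its own Darcy discharge and the transmissivities add.
Σ(K_i·b_i) = 79.1×11.6 + 4.07×8.37 + 29.2×9.80 = 1238 m²/day.
Hydraulic gradient i = 0.00160.
Q = Σ(K_i·b_i) · W · i = 1238 × 1590 × 0.001600 = 3149 m³/day.

3150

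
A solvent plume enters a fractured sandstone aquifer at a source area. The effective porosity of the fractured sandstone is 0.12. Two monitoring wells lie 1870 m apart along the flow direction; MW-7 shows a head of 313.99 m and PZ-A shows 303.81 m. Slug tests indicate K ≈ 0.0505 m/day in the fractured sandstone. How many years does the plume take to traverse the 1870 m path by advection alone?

Hydraulic gradient i = (313.99 − 303.81) / 1870 = 10.18 / 1870 = 0.005444.
Darcy flux q = K · i = 0.05050 × 0.005444 = 0.0002749 m/day.
Seepage velocity v = q / n_e = 0.0002749 / 0.12 = 0.002291 m/day.
Travel time t = L / v = 1870 / 0.002291 = 8.163e+05 days = 2235 years.

2230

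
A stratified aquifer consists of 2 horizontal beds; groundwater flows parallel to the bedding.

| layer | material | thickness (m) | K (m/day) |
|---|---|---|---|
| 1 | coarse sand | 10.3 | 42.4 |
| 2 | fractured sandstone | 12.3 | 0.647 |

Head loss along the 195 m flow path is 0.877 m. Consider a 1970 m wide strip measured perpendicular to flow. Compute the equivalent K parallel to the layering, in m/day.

19.7

Flow is parallel to layering, so each bed carries its own Darcy discharge and the transmissivities add.
Σ(K_i·b_i) = 42.4×10.3 + 0.647×12.3 = 444.7 m²/day.
Total thickness b = 22.60 m, so K_eq = Σ(K_i·b_i)/b = 19.68 m/day.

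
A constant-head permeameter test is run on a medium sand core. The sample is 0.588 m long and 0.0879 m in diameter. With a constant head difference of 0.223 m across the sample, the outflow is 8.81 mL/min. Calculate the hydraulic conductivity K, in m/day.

Cross-sectional area A = π·(d/2)² = π × (0.0879/2)² = 0.006068 m².
Convert discharge: 8.81 mL/min = 1.468e-07 m³/s.
Darcy's law rearranged: K = Q·L / (A·Δh) = 1.468e-07 × 0.588 / (0.006068 × 0.223) = 6.380e-05 m/s = 5.512 m/day.

5.51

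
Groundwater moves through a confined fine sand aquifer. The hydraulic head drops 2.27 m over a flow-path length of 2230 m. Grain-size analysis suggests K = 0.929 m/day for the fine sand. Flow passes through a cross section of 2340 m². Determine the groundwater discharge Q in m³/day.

2.21

Hydraulic gradient i = Δh / L = 2.27 / 2230 = 0.001018.
Darcy's law: Q = K · A · i = 0.9290 × 2340 × 0.001018 = 2.213 m³/day.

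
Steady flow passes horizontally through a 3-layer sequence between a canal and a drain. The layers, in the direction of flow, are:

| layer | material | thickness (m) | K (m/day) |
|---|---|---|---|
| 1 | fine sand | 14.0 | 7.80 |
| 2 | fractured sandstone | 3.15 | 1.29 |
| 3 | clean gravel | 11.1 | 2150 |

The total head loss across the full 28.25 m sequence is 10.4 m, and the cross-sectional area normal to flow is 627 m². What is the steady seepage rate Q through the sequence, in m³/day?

Flow is perpendicular to layering, so the layers act in series and the equivalent K is the thickness-weighted harmonic mean.
Total thickness L = 14.0 + 3.15 + 11.1 = 28.25 m.
Σ(b_i/K_i) = 14.0/7.80 + 3.15/1.29 + 11.1/2150 = 4.242 d.
K_eq = L / Σ(b_i/K_i) = 28.25 / 4.242 = 6.660 m/day.
Q = K_eq · A · (Δh/L) = 6.660 × 627 × (10.4/28.25) = 1537 m³/day.

1540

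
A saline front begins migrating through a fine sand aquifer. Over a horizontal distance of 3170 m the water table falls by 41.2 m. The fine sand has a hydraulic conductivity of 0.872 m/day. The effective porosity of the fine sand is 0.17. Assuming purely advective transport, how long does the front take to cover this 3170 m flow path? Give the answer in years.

Hydraulic gradient i = Δh / L = 41.2 / 3170 = 0.01300.
Darcy flux q = K · i = 0.8720 × 0.01300 = 0.01133 m/day.
Seepage velocity v = q / n_e = 0.01133 / 0.17 = 0.06667 m/day.
Travel time t = L / v = 3170 / 0.06667 = 47550 days = 130.2 years.

130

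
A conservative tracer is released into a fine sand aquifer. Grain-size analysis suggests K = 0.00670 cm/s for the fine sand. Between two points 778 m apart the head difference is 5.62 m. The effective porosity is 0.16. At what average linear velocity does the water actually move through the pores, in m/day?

0.261

Convert K: 0.00670 cm/s × 864 = 5.789 m/day.
Hydraulic gradient i = Δh / L = 5.62 / 778 = 0.007224.
Darcy flux q = K · i = 5.789 × 0.007224 = 0.04182 m/day.
Seepage velocity v = q / n_e = 0.04182 / 0.16 = 0.2614 m/day.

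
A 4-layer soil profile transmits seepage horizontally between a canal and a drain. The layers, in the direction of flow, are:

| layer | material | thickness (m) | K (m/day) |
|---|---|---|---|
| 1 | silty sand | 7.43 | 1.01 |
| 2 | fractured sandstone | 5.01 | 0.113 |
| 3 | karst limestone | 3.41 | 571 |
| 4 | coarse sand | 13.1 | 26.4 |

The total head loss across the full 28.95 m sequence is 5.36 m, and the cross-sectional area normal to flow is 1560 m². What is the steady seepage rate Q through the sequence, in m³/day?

Flow is perpendicular to layering, so the layers act in series and the equivalent K is the thickness-weighted harmonic mean.
Total thickness L = 7.43 + 5.01 + 3.41 + 13.1 = 28.95 m.
Σ(b_i/K_i) = 7.43/1.01 + 5.01/0.113 + 3.41/571 + 13.1/26.4 = 52.19 d.
K_eq = L / Σ(b_i/K_i) = 28.95 / 52.19 = 0.5547 m/day.
Q = K_eq · A · (Δh/L) = 0.5547 × 1560 × (5.36/28.95) = 160.2 m³/day.

160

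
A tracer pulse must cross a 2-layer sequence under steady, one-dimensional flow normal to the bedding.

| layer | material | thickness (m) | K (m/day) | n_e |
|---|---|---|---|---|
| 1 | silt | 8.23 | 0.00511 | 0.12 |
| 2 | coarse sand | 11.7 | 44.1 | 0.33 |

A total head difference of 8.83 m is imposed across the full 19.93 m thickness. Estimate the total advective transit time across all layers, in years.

2.42

With flow normal to the layers, continuity requires the same specific discharge q through every layer.
Σ(b_i/K_i) = 8.23/0.00511 + 11.7/44.1 = 1611 d.
q = Δh / Σ(b_i/K_i) = 8.83 / 1611 = 0.005482 m/day.
In each layer the seepage velocity is v_i = q/n_i, so the layer transit time is t_i = b_i·n_i / q:
  layer 1 (silt): t_1 = 8.23 × 0.12 / 0.005482 = 180.2 d
  layer 2 (coarse sand): t_2 = 11.7 × 0.33 / 0.005482 = 704.4 d
Total t = Σ t_i = 884.5 days = 2.422 years.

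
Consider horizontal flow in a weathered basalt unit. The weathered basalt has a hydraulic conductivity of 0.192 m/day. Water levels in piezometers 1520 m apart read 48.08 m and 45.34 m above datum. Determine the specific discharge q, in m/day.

Hydraulic gradient i = (48.08 − 45.34) / 1520 = 2.74 / 1520 = 0.001803.
Specific discharge q = K · i = 0.1920 × 0.001803 = 0.0003461 m/day.

0.000346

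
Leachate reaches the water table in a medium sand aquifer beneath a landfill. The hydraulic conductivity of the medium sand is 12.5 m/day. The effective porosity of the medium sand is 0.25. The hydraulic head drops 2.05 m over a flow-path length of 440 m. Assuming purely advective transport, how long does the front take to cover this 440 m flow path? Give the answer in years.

Hydraulic gradient i = Δh / L = 2.05 / 440 = 0.004659.
Darcy flux q = K · i = 12.50 × 0.004659 = 0.05824 m/day.
Seepage velocity v = q / n_e = 0.05824 / 0.25 = 0.2330 m/day.
Travel time t = L / v = 440 / 0.2330 = 1889 days = 5.171 years.

5.17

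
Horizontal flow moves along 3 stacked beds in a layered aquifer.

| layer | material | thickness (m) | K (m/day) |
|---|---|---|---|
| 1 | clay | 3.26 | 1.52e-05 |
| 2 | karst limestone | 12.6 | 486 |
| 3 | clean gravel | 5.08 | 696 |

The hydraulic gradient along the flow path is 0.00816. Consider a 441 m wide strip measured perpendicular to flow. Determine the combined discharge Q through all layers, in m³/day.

Flow is parallel to layering, so each bed carries its own Darcy discharge and the transmissivities add.
Σ(K_i·b_i) = 1.52e-05×3.26 + 486×12.6 + 696×5.08 = 9659 m²/day.
Hydraulic gradient i = 0.00816.
Q = Σ(K_i·b_i) · W · i = 9659 × 441 × 0.008160 = 34759 m³/day.

34800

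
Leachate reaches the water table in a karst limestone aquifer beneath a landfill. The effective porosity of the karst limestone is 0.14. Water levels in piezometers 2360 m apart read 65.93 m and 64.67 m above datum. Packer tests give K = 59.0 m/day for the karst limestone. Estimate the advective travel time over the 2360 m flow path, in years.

Hydraulic gradient i = (65.93 − 64.67) / 2360 = 1.26 / 2360 = 0.0005339.
Darcy flux q = K · i = 59.00 × 0.0005339 = 0.03150 m/day.
Seepage velocity v = q / n_e = 0.03150 / 0.14 = 0.2250 m/day.
Travel time t = L / v = 2360 / 0.2250 = 10489 days = 28.72 years.

28.7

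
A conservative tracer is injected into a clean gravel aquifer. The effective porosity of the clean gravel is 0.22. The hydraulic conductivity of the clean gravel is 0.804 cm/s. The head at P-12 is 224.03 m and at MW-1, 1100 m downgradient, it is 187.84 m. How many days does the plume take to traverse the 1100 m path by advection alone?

10.6

Convert K: 0.804 cm/s × 864 = 694.7 m/day.
Hydraulic gradient i = (224.03 − 187.84) / 1100 = 36.19 / 1100 = 0.03290.
Darcy flux q = K · i = 694.7 × 0.03290 = 22.85 m/day.
Seepage velocity v = q / n_e = 22.85 / 0.22 = 103.9 m/day.
Travel time t = L / v = 1100 / 103.9 = 10.59 days.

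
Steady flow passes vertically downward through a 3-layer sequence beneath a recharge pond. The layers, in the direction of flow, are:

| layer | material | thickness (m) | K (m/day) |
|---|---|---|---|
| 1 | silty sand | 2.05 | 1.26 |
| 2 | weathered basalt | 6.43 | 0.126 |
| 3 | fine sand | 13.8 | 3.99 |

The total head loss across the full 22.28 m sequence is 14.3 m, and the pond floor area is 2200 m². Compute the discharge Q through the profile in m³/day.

561

Flow is perpendicular to layering, so the layers act in series and the equivalent K is the thickness-weighted harmonic mean.
Total thickness L = 2.05 + 6.43 + 13.8 = 22.28 m.
Σ(b_i/K_i) = 2.05/1.26 + 6.43/0.126 + 13.8/3.99 = 56.12 d.
K_eq = L / Σ(b_i/K_i) = 22.28 / 56.12 = 0.3970 m/day.
Q = K_eq · A · (Δh/L) = 0.3970 × 2200 × (14.3/22.28) = 560.6 m³/day.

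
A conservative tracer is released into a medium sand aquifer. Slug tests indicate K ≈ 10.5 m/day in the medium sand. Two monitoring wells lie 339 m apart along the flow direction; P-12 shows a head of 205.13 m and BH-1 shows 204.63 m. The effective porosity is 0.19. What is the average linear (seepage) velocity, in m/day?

Hydraulic gradient i = (205.13 − 204.63) / 339 = 0.5 / 339 = 0.001475.
Darcy flux q = K · i = 10.50 × 0.001475 = 0.01549 m/day.
Seepage velocity v = q / n_e = 0.01549 / 0.19 = 0.08151 m/day.

0.0815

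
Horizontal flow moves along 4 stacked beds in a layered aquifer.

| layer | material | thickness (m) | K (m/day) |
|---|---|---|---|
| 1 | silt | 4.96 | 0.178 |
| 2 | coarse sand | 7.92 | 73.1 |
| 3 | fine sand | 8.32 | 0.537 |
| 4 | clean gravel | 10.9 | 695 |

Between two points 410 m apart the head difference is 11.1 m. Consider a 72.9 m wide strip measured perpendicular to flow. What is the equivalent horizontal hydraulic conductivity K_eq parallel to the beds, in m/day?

254

Flow is parallel to layering, so each bed carries its own Darcy discharge and the transmissivities add.
Σ(K_i·b_i) = 0.178×4.96 + 73.1×7.92 + 0.537×8.32 + 695×10.9 = 8160 m²/day.
Total thickness b = 32.10 m, so K_eq = Σ(K_i·b_i)/b = 254.2 m/day.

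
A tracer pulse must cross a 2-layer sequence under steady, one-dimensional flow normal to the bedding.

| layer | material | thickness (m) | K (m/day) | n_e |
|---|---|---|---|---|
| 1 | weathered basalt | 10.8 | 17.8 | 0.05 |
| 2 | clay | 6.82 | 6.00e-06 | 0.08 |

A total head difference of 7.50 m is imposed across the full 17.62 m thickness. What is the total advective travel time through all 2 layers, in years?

450

With flow normal to the layers, continuity requires the same specific discharge q through every layer.
Σ(b_i/K_i) = 10.8/17.8 + 6.82/6.00e-06 = 1.137e+06 d.
q = Δh / Σ(b_i/K_i) = 7.50 / 1.137e+06 = 6.598e-06 m/day.
In each layer the seepage velocity is v_i = q/n_i, so the layer transit time is t_i = b_i·n_i / q:
  layer 1 (weathered basalt): t_1 = 10.8 × 0.05 / 6.598e-06 = 81840 d
  layer 2 (clay): t_2 = 6.82 × 0.08 / 6.598e-06 = 82689 d
Total t = Σ t_i = 1.645e+05 days = 450.5 years.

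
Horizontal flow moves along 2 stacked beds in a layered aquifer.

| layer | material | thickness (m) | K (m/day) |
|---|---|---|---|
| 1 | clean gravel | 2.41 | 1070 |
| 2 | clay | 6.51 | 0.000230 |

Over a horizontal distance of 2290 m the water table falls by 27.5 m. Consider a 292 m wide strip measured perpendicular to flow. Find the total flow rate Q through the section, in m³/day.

Flow is parallel to layering, so each bed carries its own Darcy discharge and the transmissivities add.
Σ(K_i·b_i) = 1070×2.41 + 0.000230×6.51 = 2579 m²/day.
Hydraulic gradient i = Δh / L = 27.5 / 2290 = 0.01201.
Q = Σ(K_i·b_i) · W · i = 2579 × 292 × 0.01201 = 9042 m³/day.

9040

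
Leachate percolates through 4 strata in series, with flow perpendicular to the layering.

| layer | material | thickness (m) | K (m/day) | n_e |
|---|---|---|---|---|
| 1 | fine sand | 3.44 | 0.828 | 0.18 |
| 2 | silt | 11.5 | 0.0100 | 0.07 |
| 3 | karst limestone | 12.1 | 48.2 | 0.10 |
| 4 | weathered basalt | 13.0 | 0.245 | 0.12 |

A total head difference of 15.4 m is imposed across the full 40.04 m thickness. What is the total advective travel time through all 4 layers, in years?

0.900

With flow normal to the layers, continuity requires the same specific discharge q through every layer.
Σ(b_i/K_i) = 3.44/0.828 + 11.5/0.0100 + 12.1/48.2 + 13.0/0.245 = 1207 d.
q = Δh / Σ(b_i/K_i) = 15.4 / 1207 = 0.01275 m/day.
In each layer the seepage velocity is v_i = q/n_i, so the layer transit time is t_i = b_i·n_i / q:
  layer 1 (fine sand): t_1 = 3.44 × 0.18 / 0.01275 = 48.55 d
  layer 2 (silt): t_2 = 11.5 × 0.07 / 0.01275 = 63.12 d
  layer 3 (karst limestone): t_3 = 12.1 × 0.10 / 0.01275 = 94.87 d
  layer 4 (weathered basalt): t_4 = 13.0 × 0.12 / 0.01275 = 122.3 d
Total t = Σ t_i = 328.9 days = 0.9004 years.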